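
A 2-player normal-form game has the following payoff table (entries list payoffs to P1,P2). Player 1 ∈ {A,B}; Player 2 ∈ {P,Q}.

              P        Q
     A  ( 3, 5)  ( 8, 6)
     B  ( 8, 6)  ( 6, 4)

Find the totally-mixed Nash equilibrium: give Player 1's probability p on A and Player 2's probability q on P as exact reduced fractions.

P1 indiff ⇒ q·3+(1-q)·8 = q·8+(1-q)·6 ⇒ q(-5) = (1-q)(-2) ⇒ q = 2/7
P2 indiff ⇒ p·5+(1-p)·6 = p·6+(1-p)·4 ⇒ p(-1) = (1-p)(-2) ⇒ p = 2/3

p=2/3, q=2/7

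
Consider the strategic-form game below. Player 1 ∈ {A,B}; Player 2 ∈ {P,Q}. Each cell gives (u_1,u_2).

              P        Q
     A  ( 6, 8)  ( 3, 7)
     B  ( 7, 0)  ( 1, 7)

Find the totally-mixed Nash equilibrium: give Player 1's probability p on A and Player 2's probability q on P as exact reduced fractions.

p=7/8, q=2/3

P1 indiff ⇒ q·6+(1-q)·3 = q·7+(1-q)·1 ⇒ q(-1) = (1-q)(-2) ⇒ q = 2/3
P2 indiff ⇒ p·8+(1-p)·0 = p·7+(1-p)·7 ⇒ p(1) = (1-p)(7) ⇒ p = 7/8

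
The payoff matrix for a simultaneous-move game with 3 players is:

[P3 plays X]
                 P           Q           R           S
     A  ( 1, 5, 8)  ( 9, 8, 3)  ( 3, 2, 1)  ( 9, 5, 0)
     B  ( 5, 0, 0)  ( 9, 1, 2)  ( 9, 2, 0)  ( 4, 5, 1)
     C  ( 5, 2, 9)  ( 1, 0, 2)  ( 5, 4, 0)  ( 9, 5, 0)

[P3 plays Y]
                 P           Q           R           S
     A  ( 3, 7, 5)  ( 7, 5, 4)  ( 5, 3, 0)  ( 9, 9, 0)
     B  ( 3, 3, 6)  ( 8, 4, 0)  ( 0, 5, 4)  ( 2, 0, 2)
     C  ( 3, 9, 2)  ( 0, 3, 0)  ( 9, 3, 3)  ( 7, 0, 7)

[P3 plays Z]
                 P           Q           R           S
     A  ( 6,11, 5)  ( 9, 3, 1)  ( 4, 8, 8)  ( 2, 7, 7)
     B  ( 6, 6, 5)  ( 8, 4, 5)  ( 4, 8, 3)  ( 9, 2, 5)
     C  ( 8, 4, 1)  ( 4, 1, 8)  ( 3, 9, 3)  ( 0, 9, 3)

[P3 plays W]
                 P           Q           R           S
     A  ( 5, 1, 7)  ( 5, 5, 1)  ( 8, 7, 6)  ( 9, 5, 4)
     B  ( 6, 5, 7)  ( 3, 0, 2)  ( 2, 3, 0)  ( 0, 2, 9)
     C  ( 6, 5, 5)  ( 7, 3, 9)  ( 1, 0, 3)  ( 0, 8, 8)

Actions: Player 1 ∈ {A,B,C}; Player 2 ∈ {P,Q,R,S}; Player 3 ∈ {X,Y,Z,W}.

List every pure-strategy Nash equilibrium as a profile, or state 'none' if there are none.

Nash profiles: (B,P,W)

(A,P,X): not NE [P1→C gives 5>1; P2→Q gives 8>5]
(A,P,Y): not NE [P2→S gives 9>7; P3→X gives 8>5]
(A,P,Z): not NE [P1→C gives 8>6; P3→X gives 8>5]
(A,P,W): not NE [P1→C gives 6>5; P2→R gives 7>1; P3→X gives 8>7]
(A,Q,X): not NE [P3→Y gives 4>3]
(A,Q,Y): not NE [P1→B gives 8>7; P2→S gives 9>5]
(A,Q,Z): not NE [P2→P gives 11>3; P3→Y gives 4>1]
(A,Q,W): not NE [P1→C gives 7>5; P2→R gives 7>5; P3→Y gives 4>1]
(A,R,X): not NE [P1→B gives 9>3; P2→Q gives 8>2; P3→Z gives 8>1]
(A,R,Y): not NE [P1→C gives 9>5; P2→S gives 9>3; P3→Z gives 8>0]
(A,R,Z): not NE [P2→P gives 11>8]
(A,R,W): not NE [P3→Z gives 8>6]
(A,S,X): not NE [P2→Q gives 8>5; P3→Z gives 7>0]
(A,S,Y): not NE [P3→Z gives 7>0]
(A,S,Z): not NE [P1→B gives 9>2; P2→P gives 11>7]
(A,S,W): not NE [P2→R gives 7>5; P3→Z gives 7>4]
(B,P,X): not NE [P2→S gives 5>0; P3→W gives 7>0]
(B,P,Y): not NE [P2→R gives 5>3; P3→W gives 7>6]
(B,P,Z): not NE [P1→C gives 8>6; P2→R gives 8>6; P3→W gives 7>5]
(B,P,W): NE
(B,Q,X): not NE [P2→S gives 5>1; P3→Z gives 5>2]
(B,Q,Y): not NE [P2→R gives 5>4; P3→Z gives 5>0]
(B,Q,Z): not NE [P1→A gives 9>8; P2→R gives 8>4]
(B,Q,W): not NE [P1→C gives 7>3; P2→P gives 5>0; P3→Z gives 5>2]
(B,R,X): not NE [P2→S gives 5>2; P3→Y gives 4>0]
(B,R,Y): not NE [P1→C gives 9>0]
(B,R,Z): not NE [P3→Y gives 4>3]
(B,R,W): not NE [P1→A gives 8>2; P2→P gives 5>3; P3→Y gives 4>0]
(B,S,X): not NE [P1→C gives 9>4; P3→W gives 9>1]
(B,S,Y): not NE [P1→A gives 9>2; P2→R gives 5>0; P3→W gives 9>2]
(B,S,Z): not NE [P2→R gives 8>2; P3→W gives 9>5]
(B,S,W): not NE [P1→A gives 9>0; P2→P gives 5>2]
(C,P,X): not NE [P2→S gives 5>2]
(C,P,Y): not NE [P3→X gives 9>2]
(C,P,Z): not NE [P2→S gives 9>4; P3→X gives 9>1]
(C,P,W): not NE [P2→S gives 8>5; P3→X gives 9>5]
(C,Q,X): not NE [P1→B gives 9>1; P2→S gives 5>0; P3→W gives 9>2]
(C,Q,Y): not NE [P1→B gives 8>0; P2→P gives 9>3; P3→W gives 9>0]
(C,Q,Z): not NE [P1→A gives 9>4; P2→S gives 9>1; P3→W gives 9>8]
(C,Q,W): not NE [P2→S gives 8>3]
(C,R,X): not NE [P1→B gives 9>5; P2→S gives 5>4; P3→W gives 3>0]
(C,R,Y): not NE [P2→P gives 9>3]
(C,R,Z): not NE [P1→B gives 4>3]
(C,R,W): not NE [P1→A gives 8>1; P2→S gives 8>0]
(C,S,X): not NE [P3→W gives 8>0]
(C,S,Y): not NE [P1→A gives 9>7; P2→P gives 9>0; P3→W gives 8>7]
(C,S,Z): not NE [P1→B gives 9>0; P3→W gives 8>3]
(C,S,W): not NE [P1→A gives 9>0]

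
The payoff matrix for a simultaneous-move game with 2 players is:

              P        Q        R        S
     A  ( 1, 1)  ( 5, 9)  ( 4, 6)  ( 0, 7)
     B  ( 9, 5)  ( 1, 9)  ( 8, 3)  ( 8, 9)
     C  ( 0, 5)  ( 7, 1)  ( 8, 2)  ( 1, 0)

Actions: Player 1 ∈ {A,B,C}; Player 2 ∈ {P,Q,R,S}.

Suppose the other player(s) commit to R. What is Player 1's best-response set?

u_1(A vs R) = 4
u_1(B vs R) = 8
u_1(C vs R) = 8
max payoff 8 at {B,C}

argmax u_1 = {B,C}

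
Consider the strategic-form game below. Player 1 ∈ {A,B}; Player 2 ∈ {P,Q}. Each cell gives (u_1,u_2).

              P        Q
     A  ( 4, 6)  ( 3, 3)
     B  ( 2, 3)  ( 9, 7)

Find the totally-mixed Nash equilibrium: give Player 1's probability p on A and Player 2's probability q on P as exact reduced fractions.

P1 indiff ⇒ q·4+(1-q)·3 = q·2+(1-q)·9 ⇒ q(2) = (1-q)(6) ⇒ q = 3/4
P2 indiff ⇒ p·6+(1-p)·3 = p·3+(1-p)·7 ⇒ p(3) = (1-p)(4) ⇒ p = 4/7

(p,q) = (4/7, 3/4)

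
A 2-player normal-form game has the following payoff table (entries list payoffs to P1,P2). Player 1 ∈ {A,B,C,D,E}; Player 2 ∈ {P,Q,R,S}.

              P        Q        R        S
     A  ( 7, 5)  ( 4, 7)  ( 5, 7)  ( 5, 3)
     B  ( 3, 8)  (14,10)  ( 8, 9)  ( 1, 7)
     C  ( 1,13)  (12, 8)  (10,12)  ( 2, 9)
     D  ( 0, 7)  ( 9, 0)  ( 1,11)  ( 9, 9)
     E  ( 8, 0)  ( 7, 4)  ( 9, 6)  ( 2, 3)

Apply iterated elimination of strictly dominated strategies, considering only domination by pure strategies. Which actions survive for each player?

P2 drop S (R beats it: A:7>3 B:9>7 C:12>9 D:11>9 E:6>3)
P1 drop A (E beats it: P:8>7 Q:7>4 R:9>5)
P1 drop D (B beats it: P:3>0 Q:14>9 R:8>1)
P1→{B,C,E} P2→{P,Q,R}

Survivors P1:{B,C,E} P2:{P,Q,R}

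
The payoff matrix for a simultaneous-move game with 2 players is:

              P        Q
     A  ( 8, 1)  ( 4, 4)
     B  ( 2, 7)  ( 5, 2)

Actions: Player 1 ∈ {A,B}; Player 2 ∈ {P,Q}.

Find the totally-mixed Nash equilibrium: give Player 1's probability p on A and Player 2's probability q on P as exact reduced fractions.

P1 mixes 5/8 on A; P2 mixes 1/7 on P

P1 indiff ⇒ q·8+(1-q)·4 = q·2+(1-q)·5 ⇒ q(6) = (1-q)(1) ⇒ q = 1/7
P2 indiff ⇒ p·1+(1-p)·7 = p·4+(1-p)·2 ⇒ p(-3) = (1-p)(-5) ⇒ p = 5/8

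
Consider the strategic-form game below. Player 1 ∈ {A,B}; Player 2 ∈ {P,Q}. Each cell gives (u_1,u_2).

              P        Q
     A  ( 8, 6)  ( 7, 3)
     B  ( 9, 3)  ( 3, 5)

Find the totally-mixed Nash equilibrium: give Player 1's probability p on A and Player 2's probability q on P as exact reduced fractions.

p=2/5, q=4/5

P1 indiff ⇒ q·8+(1-q)·7 = q·9+(1-q)·3 ⇒ q(-1) = (1-q)(-4) ⇒ q = 4/5
P2 indiff ⇒ p·6+(1-p)·3 = p·3+(1-p)·5 ⇒ p(3) = (1-p)(2) ⇒ p = 2/5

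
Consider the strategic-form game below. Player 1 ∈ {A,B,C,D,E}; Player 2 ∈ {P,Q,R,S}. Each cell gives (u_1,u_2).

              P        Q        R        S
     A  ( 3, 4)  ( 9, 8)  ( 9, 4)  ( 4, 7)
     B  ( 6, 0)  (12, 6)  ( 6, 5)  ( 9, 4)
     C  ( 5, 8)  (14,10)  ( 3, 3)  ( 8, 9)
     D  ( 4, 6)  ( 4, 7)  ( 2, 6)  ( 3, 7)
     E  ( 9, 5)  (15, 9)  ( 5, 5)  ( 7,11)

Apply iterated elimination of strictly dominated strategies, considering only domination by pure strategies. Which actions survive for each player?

Survivors P1:{B,C,E} P2:{Q,S}

P1 drop D (B beats it: P:6>4 Q:12>4 R:6>2 S:9>3)
P2 drop P (Q beats it: A:8>4 B:6>0 C:10>8 E:9>5)
P2 drop R (Q beats it: A:8>4 B:6>5 C:10>3 E:9>5)
P1 drop A (B beats it: Q:12>9 S:9>4)
P1→{B,C,E} P2→{Q,S}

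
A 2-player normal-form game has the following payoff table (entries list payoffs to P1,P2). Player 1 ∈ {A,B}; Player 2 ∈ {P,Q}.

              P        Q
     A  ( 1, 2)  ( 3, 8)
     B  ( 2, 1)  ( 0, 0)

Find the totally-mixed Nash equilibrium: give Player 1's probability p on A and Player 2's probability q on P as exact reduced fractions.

p=1/7, q=3/4

P1 indiff ⇒ q·1+(1-q)·3 = q·2+(1-q)·0 ⇒ q(-1) = (1-q)(-3) ⇒ q = 3/4
P2 indiff ⇒ p·2+(1-p)·1 = p·8+(1-p)·0 ⇒ p(-6) = (1-p)(-1) ⇒ p = 1/7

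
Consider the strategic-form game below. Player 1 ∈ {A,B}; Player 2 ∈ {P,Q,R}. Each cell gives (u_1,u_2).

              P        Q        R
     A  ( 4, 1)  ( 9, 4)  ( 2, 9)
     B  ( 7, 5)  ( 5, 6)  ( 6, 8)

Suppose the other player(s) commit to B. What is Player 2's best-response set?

P2 best: {R}

u_2(P vs B) = 5
u_2(Q vs B) = 6
u_2(R vs B) = 8
max payoff 8 at {R}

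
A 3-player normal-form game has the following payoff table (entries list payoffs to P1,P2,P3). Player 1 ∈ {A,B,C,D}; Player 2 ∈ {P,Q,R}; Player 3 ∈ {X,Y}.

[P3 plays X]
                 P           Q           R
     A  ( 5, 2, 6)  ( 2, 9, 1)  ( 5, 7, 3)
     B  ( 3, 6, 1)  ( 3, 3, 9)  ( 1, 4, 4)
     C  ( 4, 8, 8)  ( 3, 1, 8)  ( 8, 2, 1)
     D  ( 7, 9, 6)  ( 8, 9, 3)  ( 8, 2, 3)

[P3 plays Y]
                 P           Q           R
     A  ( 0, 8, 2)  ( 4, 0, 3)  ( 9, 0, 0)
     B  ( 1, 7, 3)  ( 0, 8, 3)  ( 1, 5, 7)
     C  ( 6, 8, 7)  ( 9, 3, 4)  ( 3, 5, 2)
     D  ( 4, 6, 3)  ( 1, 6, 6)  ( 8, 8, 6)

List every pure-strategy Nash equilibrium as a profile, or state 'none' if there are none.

(A,P,X): not NE [P1→D gives 7>5; P2→Q gives 9>2]
(A,P,Y): not NE [P1→C gives 6>0; P3→X gives 6>2]
(A,Q,X): not NE [P1→D gives 8>2; P3→Y gives 3>1]
(A,Q,Y): not NE [P1→C gives 9>4; P2→P gives 8>0]
(A,R,X): not NE [P1→D gives 8>5; P2→Q gives 9>7]
(A,R,Y): not NE [P2→P gives 8>0; P3→X gives 3>0]
(B,P,X): not NE [P1→D gives 7>3; P3→Y gives 3>1]
(B,P,Y): not NE [P1→C gives 6>1; P2→Q gives 8>7]
(B,Q,X): not NE [P1→D gives 8>3; P2→P gives 6>3]
(B,Q,Y): not NE [P1→C gives 9>0; P3→X gives 9>3]
(B,R,X): not NE [P1→D gives 8>1; P2→P gives 6>4; P3→Y gives 7>4]
(B,R,Y): not NE [P1→A gives 9>1; P2→Q gives 8>5]
(C,P,X): not NE [P1→D gives 7>4]
(C,P,Y): not NE [P3→X gives 8>7]
(C,Q,X): not NE [P1→D gives 8>3; P2→P gives 8>1]
(C,Q,Y): not NE [P2→P gives 8>3; P3→X gives 8>4]
(C,R,X): not NE [P2→P gives 8>2; P3→Y gives 2>1]
(C,R,Y): not NE [P1→A gives 9>3; P2→P gives 8>5]
(D,P,X): NE
(D,P,Y): not NE [P1→C gives 6>4; P2→R gives 8>6; P3→X gives 6>3]
(D,Q,X): not NE [P3→Y gives 6>3]
(D,Q,Y): not NE [P1→C gives 9>1; P2→R gives 8>6]
(D,R,X): not NE [P2→Q gives 9>2; P3→Y gives 6>3]
(D,R,Y): not NE [P1→A gives 9>8]

Nash profiles: (D,P,X)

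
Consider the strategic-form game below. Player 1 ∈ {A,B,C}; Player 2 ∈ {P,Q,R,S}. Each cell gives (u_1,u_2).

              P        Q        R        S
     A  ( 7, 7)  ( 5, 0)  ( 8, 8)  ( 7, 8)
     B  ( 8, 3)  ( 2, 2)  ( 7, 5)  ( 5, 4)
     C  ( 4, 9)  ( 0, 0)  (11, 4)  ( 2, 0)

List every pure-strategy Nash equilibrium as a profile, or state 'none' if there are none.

NE set: (A,S)

(A,P): not NE [P1→B gives 8>7; P2→S gives 8>7]
(A,Q): not NE [P2→S gives 8>0]
(A,R): not NE [P1→C gives 11>8]
(A,S): NE
(B,P): not NE [P2→R gives 5>3]
(B,Q): not NE [P1→A gives 5>2; P2→R gives 5>2]
(B,R): not NE [P1→C gives 11>7]
(B,S): not NE [P1→A gives 7>5; P2→R gives 5>4]
(C,P): not NE [P1→B gives 8>4]
(C,Q): not NE [P1→A gives 5>0; P2→P gives 9>0]
(C,R): not NE [P2→P gives 9>4]
(C,S): not NE [P1→A gives 7>2; P2→P gives 9>0]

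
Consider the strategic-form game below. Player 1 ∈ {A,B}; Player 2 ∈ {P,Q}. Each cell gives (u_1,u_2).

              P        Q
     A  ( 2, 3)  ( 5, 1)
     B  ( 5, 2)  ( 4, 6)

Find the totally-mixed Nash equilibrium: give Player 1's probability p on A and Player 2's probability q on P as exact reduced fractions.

P1 indiff ⇒ q·2+(1-q)·5 = q·5+(1-q)·4 ⇒ q(-3) = (1-q)(-1) ⇒ q = 1/4
P2 indiff ⇒ p·3+(1-p)·2 = p·1+(1-p)·6 ⇒ p(2) = (1-p)(4) ⇒ p = 2/3

P1 mixes 2/3 on A; P2 mixes 1/4 on P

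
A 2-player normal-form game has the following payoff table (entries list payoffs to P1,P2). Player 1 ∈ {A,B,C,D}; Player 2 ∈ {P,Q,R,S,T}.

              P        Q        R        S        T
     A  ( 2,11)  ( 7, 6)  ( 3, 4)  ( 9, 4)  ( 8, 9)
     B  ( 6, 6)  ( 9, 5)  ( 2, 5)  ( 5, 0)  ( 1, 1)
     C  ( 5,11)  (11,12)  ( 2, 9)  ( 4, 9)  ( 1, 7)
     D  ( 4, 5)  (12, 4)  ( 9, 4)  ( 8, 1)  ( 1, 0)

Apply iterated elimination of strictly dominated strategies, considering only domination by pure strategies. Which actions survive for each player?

IESDS → P1:{B,C,D} P2:{P,Q}

P2 drop R (P beats it: A:11>4 B:6>5 C:11>9 D:5>4)
P2 drop S (P beats it: A:11>4 B:6>0 C:11>9 D:5>1)
P2 drop T (P beats it: A:11>9 B:6>1 C:11>7 D:5>0)
P1 drop A (B beats it: P:6>2 Q:9>7)
P1→{B,C,D} P2→{P,Q}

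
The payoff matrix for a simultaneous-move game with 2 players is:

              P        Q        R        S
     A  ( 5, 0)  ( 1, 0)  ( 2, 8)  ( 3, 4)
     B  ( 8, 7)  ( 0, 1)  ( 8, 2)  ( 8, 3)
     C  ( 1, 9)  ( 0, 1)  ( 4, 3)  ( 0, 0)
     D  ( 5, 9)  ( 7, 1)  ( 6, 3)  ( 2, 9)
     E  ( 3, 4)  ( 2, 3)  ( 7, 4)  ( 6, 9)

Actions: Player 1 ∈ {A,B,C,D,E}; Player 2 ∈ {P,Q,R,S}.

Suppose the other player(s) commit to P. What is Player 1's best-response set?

argmax u_1 = {B}

u_1(A vs P) = 5
u_1(B vs P) = 8
u_1(C vs P) = 1
u_1(D vs P) = 5
u_1(E vs P) = 3
max payoff 8 at {B}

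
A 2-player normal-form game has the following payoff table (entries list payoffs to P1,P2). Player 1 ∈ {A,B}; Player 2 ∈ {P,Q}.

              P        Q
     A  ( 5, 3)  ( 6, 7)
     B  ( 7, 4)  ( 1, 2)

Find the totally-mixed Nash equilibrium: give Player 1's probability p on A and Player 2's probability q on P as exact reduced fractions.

P1 indiff ⇒ q·5+(1-q)·6 = q·7+(1-q)·1 ⇒ q(-2) = (1-q)(-5) ⇒ q = 5/7
P2 indiff ⇒ p·3+(1-p)·4 = p·7+(1-p)·2 ⇒ p(-4) = (1-p)(-2) ⇒ p = 1/3

P1 mixes 1/3 on A; P2 mixes 5/7 on P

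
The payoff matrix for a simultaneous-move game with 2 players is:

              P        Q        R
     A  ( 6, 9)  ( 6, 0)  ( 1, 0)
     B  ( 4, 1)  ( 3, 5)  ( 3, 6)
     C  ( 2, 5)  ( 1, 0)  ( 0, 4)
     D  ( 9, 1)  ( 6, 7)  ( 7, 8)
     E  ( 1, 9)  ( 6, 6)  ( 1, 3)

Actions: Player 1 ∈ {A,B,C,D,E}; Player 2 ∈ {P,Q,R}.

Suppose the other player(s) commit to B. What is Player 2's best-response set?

u_2(P vs B) = 1
u_2(Q vs B) = 5
u_2(R vs B) = 6
max payoff 6 at {R}

P2 best: {R}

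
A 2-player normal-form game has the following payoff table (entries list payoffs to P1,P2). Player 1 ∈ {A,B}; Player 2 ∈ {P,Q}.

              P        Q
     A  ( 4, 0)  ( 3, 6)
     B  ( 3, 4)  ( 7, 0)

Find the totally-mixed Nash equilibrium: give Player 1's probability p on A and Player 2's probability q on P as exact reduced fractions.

P1 indiff ⇒ q·4+(1-q)·3 = q·3+(1-q)·7 ⇒ q(1) = (1-q)(4) ⇒ q = 4/5
P2 indiff ⇒ p·0+(1-p)·4 = p·6+(1-p)·0 ⇒ p(-6) = (1-p)(-4) ⇒ p = 2/5

P1 mixes 2/5 on A; P2 mixes 4/5 on P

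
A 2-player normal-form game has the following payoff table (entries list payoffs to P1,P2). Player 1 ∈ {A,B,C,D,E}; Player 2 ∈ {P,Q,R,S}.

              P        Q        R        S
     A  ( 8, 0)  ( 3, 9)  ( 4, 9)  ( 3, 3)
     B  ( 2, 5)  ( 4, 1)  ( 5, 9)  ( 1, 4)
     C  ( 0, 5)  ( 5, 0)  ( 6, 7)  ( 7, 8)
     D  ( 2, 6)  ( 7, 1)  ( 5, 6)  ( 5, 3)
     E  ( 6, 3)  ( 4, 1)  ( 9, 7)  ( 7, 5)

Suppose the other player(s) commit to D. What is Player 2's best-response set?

BR_2 = {P,R}

u_2(P vs D) = 6
u_2(Q vs D) = 1
u_2(R vs D) = 6
u_2(S vs D) = 3
max payoff 6 at {P,R}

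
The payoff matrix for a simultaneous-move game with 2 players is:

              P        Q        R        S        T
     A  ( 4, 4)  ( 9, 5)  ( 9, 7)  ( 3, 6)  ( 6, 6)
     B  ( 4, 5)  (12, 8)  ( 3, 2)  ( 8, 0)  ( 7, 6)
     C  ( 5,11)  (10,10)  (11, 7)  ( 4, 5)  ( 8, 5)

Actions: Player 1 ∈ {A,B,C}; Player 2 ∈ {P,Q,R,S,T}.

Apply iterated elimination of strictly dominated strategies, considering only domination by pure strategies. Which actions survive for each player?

Survivors P1:{B,C} P2:{P,Q}

P1 drop A (C beats it: P:5>4 Q:10>9 R:11>9 S:4>3 T:8>6)
P2 drop R (P beats it: B:5>2 C:11>7)
P2 drop S (P beats it: B:5>0 C:11>5)
P2 drop T (Q beats it: B:8>6 C:10>5)
P1→{B,C} P2→{P,Q}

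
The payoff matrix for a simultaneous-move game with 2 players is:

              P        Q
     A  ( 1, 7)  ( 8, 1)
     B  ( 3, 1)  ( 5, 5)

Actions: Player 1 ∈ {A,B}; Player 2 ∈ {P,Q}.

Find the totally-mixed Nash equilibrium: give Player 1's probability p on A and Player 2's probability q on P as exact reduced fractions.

P1 indiff ⇒ q·1+(1-q)·8 = q·3+(1-q)·5 ⇒ q(-2) = (1-q)(-3) ⇒ q = 3/5
P2 indiff ⇒ p·7+(1-p)·1 = p·1+(1-p)·5 ⇒ p(6) = (1-p)(4) ⇒ p = 2/5

(p,q) = (2/5, 3/5)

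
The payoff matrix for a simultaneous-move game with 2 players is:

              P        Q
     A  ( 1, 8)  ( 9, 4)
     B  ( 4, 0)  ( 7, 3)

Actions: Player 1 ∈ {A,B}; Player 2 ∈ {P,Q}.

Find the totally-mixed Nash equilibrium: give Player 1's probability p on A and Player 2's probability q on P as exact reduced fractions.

P1 indiff ⇒ q·1+(1-q)·9 = q·4+(1-q)·7 ⇒ q(-3) = (1-q)(-2) ⇒ q = 2/5
P2 indiff ⇒ p·8+(1-p)·0 = p·4+(1-p)·3 ⇒ p(4) = (1-p)(3) ⇒ p = 3/7

p=3/7, q=2/5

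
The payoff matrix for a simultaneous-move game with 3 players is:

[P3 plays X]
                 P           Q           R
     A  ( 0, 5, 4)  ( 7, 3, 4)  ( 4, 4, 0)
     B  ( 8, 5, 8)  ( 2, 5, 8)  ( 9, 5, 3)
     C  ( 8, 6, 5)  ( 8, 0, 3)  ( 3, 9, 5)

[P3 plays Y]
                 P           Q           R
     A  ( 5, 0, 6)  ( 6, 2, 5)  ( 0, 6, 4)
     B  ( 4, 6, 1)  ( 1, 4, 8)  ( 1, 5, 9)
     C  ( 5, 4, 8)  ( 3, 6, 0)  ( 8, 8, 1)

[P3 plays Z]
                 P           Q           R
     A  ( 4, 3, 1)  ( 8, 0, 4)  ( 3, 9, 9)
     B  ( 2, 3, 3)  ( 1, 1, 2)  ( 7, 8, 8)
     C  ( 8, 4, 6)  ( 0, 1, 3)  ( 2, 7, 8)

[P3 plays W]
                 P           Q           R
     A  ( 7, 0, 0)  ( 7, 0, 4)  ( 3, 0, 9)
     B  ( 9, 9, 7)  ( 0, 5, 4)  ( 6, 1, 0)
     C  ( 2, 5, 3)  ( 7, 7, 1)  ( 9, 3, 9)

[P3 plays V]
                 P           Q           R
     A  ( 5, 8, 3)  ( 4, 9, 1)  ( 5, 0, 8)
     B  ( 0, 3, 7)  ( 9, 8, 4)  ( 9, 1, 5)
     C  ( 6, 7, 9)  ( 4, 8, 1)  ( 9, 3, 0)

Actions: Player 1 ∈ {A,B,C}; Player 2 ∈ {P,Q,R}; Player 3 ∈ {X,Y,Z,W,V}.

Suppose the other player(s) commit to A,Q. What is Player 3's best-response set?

u_3(X vs A,Q) = 4
u_3(Y vs A,Q) = 5
u_3(Z vs A,Q) = 4
u_3(W vs A,Q) = 4
u_3(V vs A,Q) = 1
max payoff 5 at {Y}

BR_3 = {Y}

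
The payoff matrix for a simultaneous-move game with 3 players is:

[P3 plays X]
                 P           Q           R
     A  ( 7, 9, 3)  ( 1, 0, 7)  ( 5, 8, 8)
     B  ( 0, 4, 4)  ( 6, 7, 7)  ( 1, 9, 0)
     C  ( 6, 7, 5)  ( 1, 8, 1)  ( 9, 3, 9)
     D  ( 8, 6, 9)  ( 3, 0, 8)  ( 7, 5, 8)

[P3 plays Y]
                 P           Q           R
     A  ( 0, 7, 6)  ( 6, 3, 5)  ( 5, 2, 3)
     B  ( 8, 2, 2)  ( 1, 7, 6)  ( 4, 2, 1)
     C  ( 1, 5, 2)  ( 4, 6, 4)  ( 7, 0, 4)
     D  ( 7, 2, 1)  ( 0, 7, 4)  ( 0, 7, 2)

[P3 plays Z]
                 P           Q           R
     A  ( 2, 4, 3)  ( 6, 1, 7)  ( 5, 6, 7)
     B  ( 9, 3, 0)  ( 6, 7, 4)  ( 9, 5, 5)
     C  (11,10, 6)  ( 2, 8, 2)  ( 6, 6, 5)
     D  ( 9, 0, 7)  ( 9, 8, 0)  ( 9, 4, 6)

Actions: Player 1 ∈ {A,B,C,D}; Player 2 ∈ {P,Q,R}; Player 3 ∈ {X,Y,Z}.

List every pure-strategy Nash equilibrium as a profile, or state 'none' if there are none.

(A,P,X): not NE [P1→D gives 8>7; P3→Y gives 6>3]
(A,P,Y): not NE [P1→B gives 8>0]
(A,P,Z): not NE [P1→C gives 11>2; P2→R gives 6>4; P3→Y gives 6>3]
(A,Q,X): not NE [P1→B gives 6>1; P2→P gives 9>0]
(A,Q,Y): not NE [P2→P gives 7>3; P3→Z gives 7>5]
(A,Q,Z): not NE [P1→D gives 9>6; P2→R gives 6>1]
(A,R,X): not NE [P1→C gives 9>5; P2→P gives 9>8]
(A,R,Y): not NE [P1→C gives 7>5; P2→P gives 7>2; P3→X gives 8>3]
(A,R,Z): not NE [P1→D gives 9>5; P3→X gives 8>7]
(B,P,X): not NE [P1→D gives 8>0; P2→R gives 9>4]
(B,P,Y): not NE [P2→Q gives 7>2; P3→X gives 4>2]
(B,P,Z): not NE [P1→C gives 11>9; P2→Q gives 7>3; P3→X gives 4>0]
(B,Q,X): not NE [P2→R gives 9>7]
(B,Q,Y): not NE [P1→A gives 6>1; P3→X gives 7>6]
(B,Q,Z): not NE [P1→D gives 9>6; P3→X gives 7>4]
(B,R,X): not NE [P1→C gives 9>1; P3→Z gives 5>0]
(B,R,Y): not NE [P1→C gives 7>4; P2→Q gives 7>2; P3→Z gives 5>1]
(B,R,Z): not NE [P2→Q gives 7>5]
(C,P,X): not NE [P1→D gives 8>6; P2→Q gives 8>7; P3→Z gives 6>5]
(C,P,Y): not NE [P1→B gives 8>1; P2→Q gives 6>5; P3→Z gives 6>2]
(C,P,Z): NE
(C,Q,X): not NE [P1→B gives 6>1; P3→Y gives 4>1]
(C,Q,Y): not NE [P1→A gives 6>4]
(C,Q,Z): not NE [P1→D gives 9>2; P2→P gives 10>8; P3→Y gives 4>2]
(C,R,X): not NE [P2→Q gives 8>3]
(C,R,Y): not NE [P2→Q gives 6>0; P3→X gives 9>4]
(C,R,Z): not NE [P1→D gives 9>6; P2→P gives 10>6; P3→X gives 9>5]
(D,P,X): NE
(D,P,Y): not NE [P1→B gives 8>7; P2→R gives 7>2; P3→X gives 9>1]
(D,P,Z): not NE [P1→C gives 11>9; P2→Q gives 8>0; P3→X gives 9>7]
(D,Q,X): not NE [P1→B gives 6>3; P2→P gives 6>0]
(D,Q,Y): not NE [P1→A gives 6>0; P3→X gives 8>4]
(D,Q,Z): not NE [P3→X gives 8>0]
(D,R,X): not NE [P1→C gives 9>7; P2→P gives 6>5]
(D,R,Y): not NE [P1→C gives 7>0; P3→X gives 8>2]
(D,R,Z): not NE [P2→Q gives 8>4; P3→X gives 8>6]

NE set: (C,P,Z), (D,P,X)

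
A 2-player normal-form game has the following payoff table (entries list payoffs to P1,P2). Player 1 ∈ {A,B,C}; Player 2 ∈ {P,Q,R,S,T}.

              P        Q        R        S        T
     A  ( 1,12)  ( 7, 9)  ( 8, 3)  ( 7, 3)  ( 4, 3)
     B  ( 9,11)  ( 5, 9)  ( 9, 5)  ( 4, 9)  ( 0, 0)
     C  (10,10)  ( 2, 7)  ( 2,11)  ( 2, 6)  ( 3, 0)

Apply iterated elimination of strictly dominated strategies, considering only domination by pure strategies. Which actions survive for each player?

Remaining: P1:{B,C} P2:{P,R}

P2 drop Q (P beats it: A:12>9 B:11>9 C:10>7)
P2 drop S (P beats it: A:12>3 B:11>9 C:10>6)
P2 drop T (P beats it: A:12>3 B:11>0 C:10>0)
P1 drop A (B beats it: P:9>1 R:9>8)
P1→{B,C} P2→{P,R}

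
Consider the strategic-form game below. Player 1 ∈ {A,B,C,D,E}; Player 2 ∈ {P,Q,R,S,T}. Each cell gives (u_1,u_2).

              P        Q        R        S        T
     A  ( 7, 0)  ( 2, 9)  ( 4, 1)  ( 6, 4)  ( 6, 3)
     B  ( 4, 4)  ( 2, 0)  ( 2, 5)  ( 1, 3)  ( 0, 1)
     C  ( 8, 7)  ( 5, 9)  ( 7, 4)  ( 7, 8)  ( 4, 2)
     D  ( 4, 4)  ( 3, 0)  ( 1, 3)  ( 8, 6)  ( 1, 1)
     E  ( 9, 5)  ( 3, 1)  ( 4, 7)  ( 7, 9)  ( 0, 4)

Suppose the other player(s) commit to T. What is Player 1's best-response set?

argmax u_1 = {A}

u_1(A vs T) = 6
u_1(B vs T) = 0
u_1(C vs T) = 4
u_1(D vs T) = 1
u_1(E vs T) = 0
max payoff 6 at {A}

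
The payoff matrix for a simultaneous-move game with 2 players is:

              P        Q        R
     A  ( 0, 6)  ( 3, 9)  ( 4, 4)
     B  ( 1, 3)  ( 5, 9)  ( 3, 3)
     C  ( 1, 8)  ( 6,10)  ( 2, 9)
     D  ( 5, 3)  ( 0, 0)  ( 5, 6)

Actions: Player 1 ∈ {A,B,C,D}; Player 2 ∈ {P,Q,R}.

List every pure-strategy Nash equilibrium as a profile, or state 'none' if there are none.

(A,P): not NE [P1→D gives 5>0; P2→Q gives 9>6]
(A,Q): not NE [P1→C gives 6>3]
(A,R): not NE [P1→D gives 5>4; P2→Q gives 9>4]
(B,P): not NE [P1→D gives 5>1; P2→Q gives 9>3]
(B,Q): not NE [P1→C gives 6>5]
(B,R): not NE [P1→D gives 5>3; P2→Q gives 9>3]
(C,P): not NE [P1→D gives 5>1; P2→Q gives 10>8]
(C,Q): NE
(C,R): not NE [P1→D gives 5>2; P2→Q gives 10>9]
(D,P): not NE [P2→R gives 6>3]
(D,Q): not NE [P1→C gives 6>0; P2→R gives 6>0]
(D,R): NE

PSNE = {(C,Q), (D,R)}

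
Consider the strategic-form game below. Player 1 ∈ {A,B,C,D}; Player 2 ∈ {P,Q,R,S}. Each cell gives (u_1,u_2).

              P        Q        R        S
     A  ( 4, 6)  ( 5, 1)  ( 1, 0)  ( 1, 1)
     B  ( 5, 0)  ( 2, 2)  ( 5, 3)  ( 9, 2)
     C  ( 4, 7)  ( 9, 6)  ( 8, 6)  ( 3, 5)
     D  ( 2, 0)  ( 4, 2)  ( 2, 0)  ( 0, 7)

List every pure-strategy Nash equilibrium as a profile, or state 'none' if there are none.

(A,P): not NE [P1→B gives 5>4]
(A,Q): not NE [P1→C gives 9>5; P2→P gives 6>1]
(A,R): not NE [P1→C gives 8>1; P2→P gives 6>0]
(A,S): not NE [P1→B gives 9>1; P2→P gives 6>1]
(B,P): not NE [P2→R gives 3>0]
(B,Q): not NE [P1→C gives 9>2; P2→R gives 3>2]
(B,R): not NE [P1→C gives 8>5]
(B,S): not NE [P2→R gives 3>2]
(C,P): not NE [P1→B gives 5>4]
(C,Q): not NE [P2→P gives 7>6]
(C,R): not NE [P2→P gives 7>6]
(C,S): not NE [P1→B gives 9>3; P2→P gives 7>5]
(D,P): not NE [P1→B gives 5>2; P2→S gives 7>0]
(D,Q): not NE [P1→C gives 9>4; P2→S gives 7>2]
(D,R): not NE [P1→C gives 8>2; P2→S gives 7>0]
(D,S): not NE [P1→B gives 9>0]

PSNE: ∅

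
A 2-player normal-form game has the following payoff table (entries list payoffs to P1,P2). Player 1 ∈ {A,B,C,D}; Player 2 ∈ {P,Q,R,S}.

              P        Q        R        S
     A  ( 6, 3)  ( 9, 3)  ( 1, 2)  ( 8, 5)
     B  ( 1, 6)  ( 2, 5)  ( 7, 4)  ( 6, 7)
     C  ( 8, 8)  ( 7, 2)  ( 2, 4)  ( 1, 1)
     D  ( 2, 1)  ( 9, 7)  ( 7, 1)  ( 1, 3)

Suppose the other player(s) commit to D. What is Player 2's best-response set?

P2 best: {Q}

u_2(P vs D) = 1
u_2(Q vs D) = 7
u_2(R vs D) = 1
u_2(S vs D) = 3
max payoff 7 at {Q}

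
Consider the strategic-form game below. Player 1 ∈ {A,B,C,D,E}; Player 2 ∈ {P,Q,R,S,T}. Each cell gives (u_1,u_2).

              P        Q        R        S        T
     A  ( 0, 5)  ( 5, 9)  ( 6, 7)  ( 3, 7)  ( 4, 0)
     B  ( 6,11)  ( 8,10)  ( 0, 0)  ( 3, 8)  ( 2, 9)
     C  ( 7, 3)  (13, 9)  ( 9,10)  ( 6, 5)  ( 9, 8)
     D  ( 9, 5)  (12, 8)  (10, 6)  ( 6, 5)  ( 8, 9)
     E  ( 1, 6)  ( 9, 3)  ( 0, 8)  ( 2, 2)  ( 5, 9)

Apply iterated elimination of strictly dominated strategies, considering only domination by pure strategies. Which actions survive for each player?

P1 drop A (C beats it: P:7>0 Q:13>5 R:9>6 S:6>3 T:9>4)
P1 drop B (C beats it: P:7>6 Q:13>8 R:9>0 S:6>3 T:9>2)
P1 drop E (C beats it: P:7>1 Q:13>9 R:9>0 S:6>2 T:9>5)
P2 drop P (Q beats it: C:9>3 D:8>5)
P2 drop S (Q beats it: C:9>5 D:8>5)
P1→{C,D} P2→{Q,R,T}

Survivors P1:{C,D} P2:{Q,R,T}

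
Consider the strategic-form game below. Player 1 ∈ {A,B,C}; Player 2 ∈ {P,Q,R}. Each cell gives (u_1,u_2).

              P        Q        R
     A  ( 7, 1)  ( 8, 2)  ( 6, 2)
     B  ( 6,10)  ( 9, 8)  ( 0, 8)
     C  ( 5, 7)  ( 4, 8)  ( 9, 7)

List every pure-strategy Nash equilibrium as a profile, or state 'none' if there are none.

No pure NE.

(A,P): not NE [P2→R gives 2>1]
(A,Q): not NE [P1→B gives 9>8]
(A,R): not NE [P1→C gives 9>6]
(B,P): not NE [P1→A gives 7>6]
(B,Q): not NE [P2→P gives 10>8]
(B,R): not NE [P1→C gives 9>0; P2→P gives 10>8]
(C,P): not NE [P1→A gives 7>5; P2→Q gives 8>7]
(C,Q): not NE [P1→B gives 9>4]
(C,R): not NE [P2→Q gives 8>7]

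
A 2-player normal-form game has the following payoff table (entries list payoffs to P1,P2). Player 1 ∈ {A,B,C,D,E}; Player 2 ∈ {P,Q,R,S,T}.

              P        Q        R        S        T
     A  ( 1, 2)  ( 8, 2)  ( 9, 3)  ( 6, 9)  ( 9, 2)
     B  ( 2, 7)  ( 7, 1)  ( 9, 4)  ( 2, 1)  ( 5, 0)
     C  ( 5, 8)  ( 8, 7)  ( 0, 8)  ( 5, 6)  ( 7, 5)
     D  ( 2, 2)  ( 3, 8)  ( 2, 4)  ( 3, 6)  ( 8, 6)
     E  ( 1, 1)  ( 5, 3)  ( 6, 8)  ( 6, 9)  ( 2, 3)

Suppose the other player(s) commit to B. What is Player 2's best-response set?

u_2(P vs B) = 7
u_2(Q vs B) = 1
u_2(R vs B) = 4
u_2(S vs B) = 1
u_2(T vs B) = 0
max payoff 7 at {P}

BR_2 = {P}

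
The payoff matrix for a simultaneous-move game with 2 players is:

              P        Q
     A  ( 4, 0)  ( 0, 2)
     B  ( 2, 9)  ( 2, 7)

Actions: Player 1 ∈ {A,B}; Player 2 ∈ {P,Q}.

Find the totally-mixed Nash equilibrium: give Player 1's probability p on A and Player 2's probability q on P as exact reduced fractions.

P1 indiff ⇒ q·4+(1-q)·0 = q·2+(1-q)·2 ⇒ q(2) = (1-q)(2) ⇒ q = 1/2
P2 indiff ⇒ p·0+(1-p)·9 = p·2+(1-p)·7 ⇒ p(-2) = (1-p)(-2) ⇒ p = 1/2

P1 mixes 1/2 on A; P2 mixes 1/2 on P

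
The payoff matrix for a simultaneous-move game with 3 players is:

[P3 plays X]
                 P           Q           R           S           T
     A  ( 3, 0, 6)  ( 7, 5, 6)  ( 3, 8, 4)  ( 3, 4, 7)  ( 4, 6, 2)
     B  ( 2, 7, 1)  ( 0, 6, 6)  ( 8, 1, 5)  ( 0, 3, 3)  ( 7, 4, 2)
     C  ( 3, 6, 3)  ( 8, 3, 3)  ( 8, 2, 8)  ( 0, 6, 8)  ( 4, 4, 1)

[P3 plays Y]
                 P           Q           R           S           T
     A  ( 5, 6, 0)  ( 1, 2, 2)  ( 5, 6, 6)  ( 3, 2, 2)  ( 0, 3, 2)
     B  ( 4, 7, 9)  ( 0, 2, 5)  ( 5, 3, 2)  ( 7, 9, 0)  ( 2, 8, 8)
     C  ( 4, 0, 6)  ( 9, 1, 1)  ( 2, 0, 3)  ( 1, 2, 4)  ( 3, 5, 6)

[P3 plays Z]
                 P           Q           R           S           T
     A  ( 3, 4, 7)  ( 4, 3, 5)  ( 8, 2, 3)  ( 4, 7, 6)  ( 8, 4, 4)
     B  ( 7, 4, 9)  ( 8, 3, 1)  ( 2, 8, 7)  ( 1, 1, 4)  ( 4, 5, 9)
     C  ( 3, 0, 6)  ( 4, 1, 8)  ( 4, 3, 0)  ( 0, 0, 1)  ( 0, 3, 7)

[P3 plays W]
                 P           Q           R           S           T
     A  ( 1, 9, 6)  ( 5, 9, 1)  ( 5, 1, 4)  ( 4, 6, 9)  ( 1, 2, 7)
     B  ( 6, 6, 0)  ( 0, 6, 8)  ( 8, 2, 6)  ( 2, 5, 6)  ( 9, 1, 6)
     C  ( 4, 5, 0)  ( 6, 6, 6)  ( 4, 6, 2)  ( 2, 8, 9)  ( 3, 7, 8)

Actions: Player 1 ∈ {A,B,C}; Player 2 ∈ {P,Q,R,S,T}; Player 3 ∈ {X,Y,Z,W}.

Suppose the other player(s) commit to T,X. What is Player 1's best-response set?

argmax u_1 = {B}

u_1(A vs T,X) = 4
u_1(B vs T,X) = 7
u_1(C vs T,X) = 4
max payoff 7 at {B}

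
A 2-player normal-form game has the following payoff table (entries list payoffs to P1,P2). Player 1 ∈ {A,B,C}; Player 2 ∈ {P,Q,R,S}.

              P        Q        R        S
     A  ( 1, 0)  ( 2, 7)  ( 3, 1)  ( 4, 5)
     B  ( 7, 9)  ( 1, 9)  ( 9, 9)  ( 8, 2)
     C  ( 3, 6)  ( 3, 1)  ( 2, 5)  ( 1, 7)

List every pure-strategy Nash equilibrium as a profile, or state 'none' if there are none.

(A,P): not NE [P1→B gives 7>1; P2→Q gives 7>0]
(A,Q): not NE [P1→C gives 3>2]
(A,R): not NE [P1→B gives 9>3; P2→Q gives 7>1]
(A,S): not NE [P1→B gives 8>4; P2→Q gives 7>5]
(B,P): NE
(B,Q): not NE [P1→C gives 3>1]
(B,R): NE
(B,S): not NE [P2→R gives 9>2]
(C,P): not NE [P1→B gives 7>3; P2→S gives 7>6]
(C,Q): not NE [P2→S gives 7>1]
(C,R): not NE [P1→B gives 9>2; P2→S gives 7>5]
(C,S): not NE [P1→B gives 8>1]

NE set: (B,P), (B,R)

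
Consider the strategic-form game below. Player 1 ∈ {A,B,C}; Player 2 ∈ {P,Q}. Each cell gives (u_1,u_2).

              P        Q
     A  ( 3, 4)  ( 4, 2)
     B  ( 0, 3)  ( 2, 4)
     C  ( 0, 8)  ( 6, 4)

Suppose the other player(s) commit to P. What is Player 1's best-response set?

P1 best: {A}

u_1(A vs P) = 3
u_1(B vs P) = 0
u_1(C vs P) = 0
max payoff 3 at {A}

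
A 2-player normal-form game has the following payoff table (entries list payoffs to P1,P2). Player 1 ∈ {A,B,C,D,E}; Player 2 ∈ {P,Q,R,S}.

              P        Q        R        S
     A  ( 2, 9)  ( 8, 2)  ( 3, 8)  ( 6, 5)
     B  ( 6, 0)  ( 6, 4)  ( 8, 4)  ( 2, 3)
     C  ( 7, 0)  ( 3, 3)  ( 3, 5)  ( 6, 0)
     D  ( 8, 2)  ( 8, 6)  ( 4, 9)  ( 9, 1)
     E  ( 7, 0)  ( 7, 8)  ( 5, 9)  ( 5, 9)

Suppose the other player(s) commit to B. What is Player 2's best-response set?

u_2(P vs B) = 0
u_2(Q vs B) = 4
u_2(R vs B) = 4
u_2(S vs B) = 3
max payoff 4 at {Q,R}

argmax u_2 = {Q,R}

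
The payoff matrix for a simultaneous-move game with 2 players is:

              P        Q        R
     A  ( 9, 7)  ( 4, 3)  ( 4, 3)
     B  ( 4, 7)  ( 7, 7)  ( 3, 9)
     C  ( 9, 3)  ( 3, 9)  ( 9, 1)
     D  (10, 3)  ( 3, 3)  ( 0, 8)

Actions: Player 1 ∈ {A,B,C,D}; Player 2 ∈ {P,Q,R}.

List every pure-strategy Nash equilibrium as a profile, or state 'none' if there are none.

PSNE: ∅

(A,P): not NE [P1→D gives 10>9]
(A,Q): not NE [P1→B gives 7>4; P2→P gives 7>3]
(A,R): not NE [P1→C gives 9>4; P2→P gives 7>3]
(B,P): not NE [P1→D gives 10>4; P2→R gives 9>7]
(B,Q): not NE [P2→R gives 9>7]
(B,R): not NE [P1→C gives 9>3]
(C,P): not NE [P1→D gives 10>9; P2→Q gives 9>3]
(C,Q): not NE [P1→B gives 7>3]
(C,R): not NE [P2→Q gives 9>1]
(D,P): not NE [P2→R gives 8>3]
(D,Q): not NE [P1→B gives 7>3; P2→R gives 8>3]
(D,R): not NE [P1→C gives 9>0]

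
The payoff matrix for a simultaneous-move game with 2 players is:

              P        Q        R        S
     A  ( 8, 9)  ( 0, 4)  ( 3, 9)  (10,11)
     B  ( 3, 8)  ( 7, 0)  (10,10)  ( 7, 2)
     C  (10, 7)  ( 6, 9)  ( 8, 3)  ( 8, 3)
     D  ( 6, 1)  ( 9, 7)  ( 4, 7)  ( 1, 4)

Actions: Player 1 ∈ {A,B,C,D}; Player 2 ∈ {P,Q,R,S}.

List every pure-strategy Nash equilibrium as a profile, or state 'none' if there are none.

PSNE = {(A,S), (B,R), (D,Q)}

(A,P): not NE [P1→C gives 10>8; P2→S gives 11>9]
(A,Q): not NE [P1→D gives 9>0; P2→S gives 11>4]
(A,R): not NE [P1→B gives 10>3; P2→S gives 11>9]
(A,S): NE
(B,P): not NE [P1→C gives 10>3; P2→R gives 10>8]
(B,Q): not NE [P1→D gives 9>7; P2→R gives 10>0]
(B,R): NE
(B,S): not NE [P1→A gives 10>7; P2→R gives 10>2]
(C,P): not NE [P2→Q gives 9>7]
(C,Q): not NE [P1→D gives 9>6]
(C,R): not NE [P1→B gives 10>8; P2→Q gives 9>3]
(C,S): not NE [P1→A gives 10>8; P2→Q gives 9>3]
(D,P): not NE [P1→C gives 10>6; P2→R gives 7>1]
(D,Q): NE
(D,R): not NE [P1→B gives 10>4]
(D,S): not NE [P1→A gives 10>1; P2→R gives 7>4]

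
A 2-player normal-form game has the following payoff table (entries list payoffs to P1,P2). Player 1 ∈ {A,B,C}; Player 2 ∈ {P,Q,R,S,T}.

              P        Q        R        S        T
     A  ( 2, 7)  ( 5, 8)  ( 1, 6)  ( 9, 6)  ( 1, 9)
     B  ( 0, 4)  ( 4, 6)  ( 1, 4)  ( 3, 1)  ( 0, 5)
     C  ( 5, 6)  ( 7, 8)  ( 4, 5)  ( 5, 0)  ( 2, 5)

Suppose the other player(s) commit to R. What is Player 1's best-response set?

u_1(A vs R) = 1
u_1(B vs R) = 1
u_1(C vs R) = 4
max payoff 4 at {C}

P1 best: {C}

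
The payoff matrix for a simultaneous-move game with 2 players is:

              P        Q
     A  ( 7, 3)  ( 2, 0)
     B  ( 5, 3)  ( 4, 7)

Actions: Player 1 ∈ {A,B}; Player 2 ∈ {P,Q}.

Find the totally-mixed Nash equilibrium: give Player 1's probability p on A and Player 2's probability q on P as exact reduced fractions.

P1 indiff ⇒ q·7+(1-q)·2 = q·5+(1-q)·4 ⇒ q(2) = (1-q)(2) ⇒ q = 1/2
P2 indiff ⇒ p·3+(1-p)·3 = p·0+(1-p)·7 ⇒ p(3) = (1-p)(4) ⇒ p = 4/7

p=4/7, q=1/2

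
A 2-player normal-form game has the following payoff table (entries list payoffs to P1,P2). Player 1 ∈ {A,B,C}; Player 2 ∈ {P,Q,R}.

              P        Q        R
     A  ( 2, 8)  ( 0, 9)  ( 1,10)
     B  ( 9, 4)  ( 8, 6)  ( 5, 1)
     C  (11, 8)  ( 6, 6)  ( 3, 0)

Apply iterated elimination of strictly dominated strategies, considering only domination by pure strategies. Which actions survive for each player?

Remaining: P1:{B,C} P2:{P,Q}

P1 drop A (B beats it: P:9>2 Q:8>0 R:5>1)
P2 drop R (P beats it: B:4>1 C:8>0)
P1→{B,C} P2→{P,Q}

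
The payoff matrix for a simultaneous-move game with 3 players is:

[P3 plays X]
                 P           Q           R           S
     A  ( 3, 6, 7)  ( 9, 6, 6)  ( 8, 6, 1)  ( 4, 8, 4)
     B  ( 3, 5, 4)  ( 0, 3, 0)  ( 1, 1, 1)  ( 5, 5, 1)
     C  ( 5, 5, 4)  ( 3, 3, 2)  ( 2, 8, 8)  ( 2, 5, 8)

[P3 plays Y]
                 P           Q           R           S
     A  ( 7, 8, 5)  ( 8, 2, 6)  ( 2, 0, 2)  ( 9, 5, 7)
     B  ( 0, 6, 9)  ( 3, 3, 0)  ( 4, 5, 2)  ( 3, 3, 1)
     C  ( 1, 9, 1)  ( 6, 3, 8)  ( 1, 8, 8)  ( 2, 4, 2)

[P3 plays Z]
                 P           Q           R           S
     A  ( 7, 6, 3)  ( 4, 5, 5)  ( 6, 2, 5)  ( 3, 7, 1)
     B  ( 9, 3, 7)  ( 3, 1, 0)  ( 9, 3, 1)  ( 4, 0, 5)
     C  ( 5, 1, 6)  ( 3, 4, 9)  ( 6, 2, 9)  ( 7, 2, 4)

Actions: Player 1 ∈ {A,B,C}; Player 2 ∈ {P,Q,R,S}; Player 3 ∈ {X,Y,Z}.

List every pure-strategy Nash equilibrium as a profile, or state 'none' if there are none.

No pure NE.

(A,P,X): not NE [P1→C gives 5>3; P2→S gives 8>6]
(A,P,Y): not NE [P3→X gives 7>5]
(A,P,Z): not NE [P1→B gives 9>7; P2→S gives 7>6; P3→X gives 7>3]
(A,Q,X): not NE [P2→S gives 8>6]
(A,Q,Y): not NE [P2→P gives 8>2]
(A,Q,Z): not NE [P2→S gives 7>5; P3→Y gives 6>5]
(A,R,X): not NE [P2→S gives 8>6; P3→Z gives 5>1]
(A,R,Y): not NE [P1→B gives 4>2; P2→P gives 8>0; P3→Z gives 5>2]
(A,R,Z): not NE [P1→B gives 9>6; P2→S gives 7>2]
(A,S,X): not NE [P1→B gives 5>4; P3→Y gives 7>4]
(A,S,Y): not NE [P2→P gives 8>5]
(A,S,Z): not NE [P1→C gives 7>3; P3→Y gives 7>1]
(B,P,X): not NE [P1→C gives 5>3; P3→Y gives 9>4]
(B,P,Y): not NE [P1→A gives 7>0]
(B,P,Z): not NE [P3→Y gives 9>7]
(B,Q,X): not NE [P1→A gives 9>0; P2→S gives 5>3]
(B,Q,Y): not NE [P1→A gives 8>3; P2→P gives 6>3]
(B,Q,Z): not NE [P1→A gives 4>3; P2→R gives 3>1]
(B,R,X): not NE [P1→A gives 8>1; P2→S gives 5>1; P3→Y gives 2>1]
(B,R,Y): not NE [P2→P gives 6>5]
(B,R,Z): not NE [P3→Y gives 2>1]
(B,S,X): not NE [P3→Z gives 5>1]
(B,S,Y): not NE [P1→A gives 9>3; P2→P gives 6>3; P3→Z gives 5>1]
(B,S,Z): not NE [P1→C gives 7>4; P2→R gives 3>0]
(C,P,X): not NE [P2→R gives 8>5; P3→Z gives 6>4]
(C,P,Y): not NE [P1→A gives 7>1; P3→Z gives 6>1]
(C,P,Z): not NE [P1→B gives 9>5; P2→Q gives 4>1]
(C,Q,X): not NE [P1→A gives 9>3; P2→R gives 8>3; P3→Z gives 9>2]
(C,Q,Y): not NE [P1→A gives 8>6; P2→P gives 9>3; P3→Z gives 9>8]
(C,Q,Z): not NE [P1→A gives 4>3]
(C,R,X): not NE [P1→A gives 8>2; P3→Z gives 9>8]
(C,R,Y): not NE [P1→B gives 4>1; P2→P gives 9>8; P3→Z gives 9>8]
(C,R,Z): not NE [P1→B gives 9>6; P2→Q gives 4>2]
(C,S,X): not NE [P1→B gives 5>2; P2→R gives 8>5]
(C,S,Y): not NE [P1→A gives 9>2; P2→P gives 9>4; P3→X gives 8>2]
(C,S,Z): not NE [P2→Q gives 4>2; P3→X gives 8>4]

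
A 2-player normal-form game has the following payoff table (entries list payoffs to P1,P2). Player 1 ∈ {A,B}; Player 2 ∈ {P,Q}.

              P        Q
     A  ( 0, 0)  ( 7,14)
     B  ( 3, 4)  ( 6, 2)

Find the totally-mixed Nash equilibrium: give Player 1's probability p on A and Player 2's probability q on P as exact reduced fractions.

P1 mixes 1/8 on A; P2 mixes 1/4 on P

P1 indiff ⇒ q·0+(1-q)·7 = q·3+(1-q)·6 ⇒ q(-3) = (1-q)(-1) ⇒ q = 1/4
P2 indiff ⇒ p·0+(1-p)·4 = p·14+(1-p)·2 ⇒ p(-14) = (1-p)(-2) ⇒ p = 1/8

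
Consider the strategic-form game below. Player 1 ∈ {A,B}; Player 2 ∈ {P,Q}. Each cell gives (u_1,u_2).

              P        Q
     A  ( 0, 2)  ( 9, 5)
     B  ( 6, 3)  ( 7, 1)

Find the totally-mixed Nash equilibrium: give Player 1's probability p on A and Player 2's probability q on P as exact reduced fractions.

P1 indiff ⇒ q·0+(1-q)·9 = q·6+(1-q)·7 ⇒ q(-6) = (1-q)(-2) ⇒ q = 1/4
P2 indiff ⇒ p·2+(1-p)·3 = p·5+(1-p)·1 ⇒ p(-3) = (1-p)(-2) ⇒ p = 2/5

P1 mixes 2/5 on A; P2 mixes 1/4 on P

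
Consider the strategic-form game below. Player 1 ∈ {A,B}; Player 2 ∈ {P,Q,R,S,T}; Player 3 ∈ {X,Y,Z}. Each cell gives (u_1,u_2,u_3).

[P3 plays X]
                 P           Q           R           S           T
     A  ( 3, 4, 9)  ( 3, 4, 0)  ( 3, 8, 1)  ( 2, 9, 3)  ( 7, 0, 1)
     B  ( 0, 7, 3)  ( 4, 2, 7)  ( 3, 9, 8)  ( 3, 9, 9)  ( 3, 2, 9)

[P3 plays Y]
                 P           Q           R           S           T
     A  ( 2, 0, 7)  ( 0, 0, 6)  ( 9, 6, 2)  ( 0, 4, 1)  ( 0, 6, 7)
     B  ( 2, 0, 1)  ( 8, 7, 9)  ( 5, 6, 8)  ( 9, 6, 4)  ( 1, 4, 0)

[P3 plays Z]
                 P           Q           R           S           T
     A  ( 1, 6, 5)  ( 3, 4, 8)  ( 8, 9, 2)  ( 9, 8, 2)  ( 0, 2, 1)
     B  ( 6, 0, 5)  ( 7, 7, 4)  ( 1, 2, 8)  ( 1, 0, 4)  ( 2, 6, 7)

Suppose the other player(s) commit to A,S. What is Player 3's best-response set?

u_3(X vs A,S) = 3
u_3(Y vs A,S) = 1
u_3(Z vs A,S) = 2
max payoff 3 at {X}

BR_3 = {X}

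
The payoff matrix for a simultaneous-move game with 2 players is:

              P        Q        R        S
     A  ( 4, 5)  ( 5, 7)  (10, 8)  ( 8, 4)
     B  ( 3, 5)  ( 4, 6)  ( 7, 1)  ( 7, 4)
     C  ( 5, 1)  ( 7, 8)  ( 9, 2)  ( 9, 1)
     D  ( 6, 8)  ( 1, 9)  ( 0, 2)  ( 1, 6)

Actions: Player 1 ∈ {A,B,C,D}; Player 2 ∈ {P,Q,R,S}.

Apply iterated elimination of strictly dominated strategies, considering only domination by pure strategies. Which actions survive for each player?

Remaining: P1:{A,C} P2:{Q,R}

P1 drop B (A beats it: P:4>3 Q:5>4 R:10>7 S:8>7)
P2 drop P (Q beats it: A:7>5 C:8>1 D:9>8)
P1 drop D (A beats it: Q:5>1 R:10>0 S:8>1)
P2 drop S (Q beats it: A:7>4 C:8>1)
P1→{A,C} P2→{Q,R}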